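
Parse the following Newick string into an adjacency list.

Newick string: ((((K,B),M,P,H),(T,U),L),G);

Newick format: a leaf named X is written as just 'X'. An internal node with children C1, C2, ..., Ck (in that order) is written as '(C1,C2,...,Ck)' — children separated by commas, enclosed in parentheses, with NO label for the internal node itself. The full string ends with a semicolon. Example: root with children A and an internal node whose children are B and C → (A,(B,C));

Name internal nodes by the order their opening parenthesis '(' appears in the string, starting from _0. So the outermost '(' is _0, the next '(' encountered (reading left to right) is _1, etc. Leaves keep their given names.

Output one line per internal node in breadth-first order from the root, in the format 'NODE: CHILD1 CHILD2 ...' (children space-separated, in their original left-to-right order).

Answer: _0: _1 G
_1: _2 _4 L
_2: _3 M P H
_4: T U
_3: K B

Derivation:
Input: ((((K,B),M,P,H),(T,U),L),G);
Scanning left-to-right, naming '(' by encounter order:
  pos 0: '(' -> open internal node _0 (depth 1)
  pos 1: '(' -> open internal node _1 (depth 2)
  pos 2: '(' -> open internal node _2 (depth 3)
  pos 3: '(' -> open internal node _3 (depth 4)
  pos 7: ')' -> close internal node _3 (now at depth 3)
  pos 14: ')' -> close internal node _2 (now at depth 2)
  pos 16: '(' -> open internal node _4 (depth 3)
  pos 20: ')' -> close internal node _4 (now at depth 2)
  pos 23: ')' -> close internal node _1 (now at depth 1)
  pos 26: ')' -> close internal node _0 (now at depth 0)
Total internal nodes: 5
BFS adjacency from root:
  _0: _1 G
  _1: _2 _4 L
  _2: _3 M P H
  _4: T U
  _3: K B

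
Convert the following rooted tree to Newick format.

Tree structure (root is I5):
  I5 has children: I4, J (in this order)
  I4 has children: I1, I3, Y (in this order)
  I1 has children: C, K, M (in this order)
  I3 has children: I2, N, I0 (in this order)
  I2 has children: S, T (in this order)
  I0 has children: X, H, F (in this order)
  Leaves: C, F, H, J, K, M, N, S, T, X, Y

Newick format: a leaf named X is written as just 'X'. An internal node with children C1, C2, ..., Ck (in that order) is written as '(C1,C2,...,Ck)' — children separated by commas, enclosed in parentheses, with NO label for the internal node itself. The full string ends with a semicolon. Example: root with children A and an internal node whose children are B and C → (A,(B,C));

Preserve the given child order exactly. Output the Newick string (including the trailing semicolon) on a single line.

Answer: (((C,K,M),((S,T),N,(X,H,F)),Y),J);

Derivation:
internal I5 with children ['I4', 'J']
  internal I4 with children ['I1', 'I3', 'Y']
    internal I1 with children ['C', 'K', 'M']
      leaf 'C' → 'C'
      leaf 'K' → 'K'
      leaf 'M' → 'M'
    → '(C,K,M)'
    internal I3 with children ['I2', 'N', 'I0']
      internal I2 with children ['S', 'T']
        leaf 'S' → 'S'
        leaf 'T' → 'T'
      → '(S,T)'
      leaf 'N' → 'N'
      internal I0 with children ['X', 'H', 'F']
        leaf 'X' → 'X'
        leaf 'H' → 'H'
        leaf 'F' → 'F'
      → '(X,H,F)'
    → '((S,T),N,(X,H,F))'
    leaf 'Y' → 'Y'
  → '((C,K,M),((S,T),N,(X,H,F)),Y)'
  leaf 'J' → 'J'
→ '(((C,K,M),((S,T),N,(X,H,F)),Y),J)'
Final: (((C,K,M),((S,T),N,(X,H,F)),Y),J);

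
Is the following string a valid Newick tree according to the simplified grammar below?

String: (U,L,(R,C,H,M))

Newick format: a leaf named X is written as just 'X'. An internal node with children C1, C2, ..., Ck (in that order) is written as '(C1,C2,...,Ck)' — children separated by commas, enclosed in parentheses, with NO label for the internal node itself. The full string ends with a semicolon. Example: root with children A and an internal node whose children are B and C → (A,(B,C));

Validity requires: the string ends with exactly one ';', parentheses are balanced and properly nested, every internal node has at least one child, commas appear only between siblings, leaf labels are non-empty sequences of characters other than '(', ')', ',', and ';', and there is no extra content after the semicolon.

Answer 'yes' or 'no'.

Answer: no

Derivation:
Input: (U,L,(R,C,H,M))
Paren balance: 2 '(' vs 2 ')' OK
Ends with single ';': False
Full parse: FAILS (must end with ;)
Valid: False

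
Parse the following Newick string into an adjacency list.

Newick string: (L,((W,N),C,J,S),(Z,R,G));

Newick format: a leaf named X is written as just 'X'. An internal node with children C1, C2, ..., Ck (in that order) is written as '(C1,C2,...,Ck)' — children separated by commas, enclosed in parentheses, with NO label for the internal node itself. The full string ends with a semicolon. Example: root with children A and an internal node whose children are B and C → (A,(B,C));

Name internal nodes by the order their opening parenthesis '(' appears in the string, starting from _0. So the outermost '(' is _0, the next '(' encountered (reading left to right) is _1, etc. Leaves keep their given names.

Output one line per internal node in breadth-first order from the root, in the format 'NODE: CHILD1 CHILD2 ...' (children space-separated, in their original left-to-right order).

Input: (L,((W,N),C,J,S),(Z,R,G));
Scanning left-to-right, naming '(' by encounter order:
  pos 0: '(' -> open internal node _0 (depth 1)
  pos 3: '(' -> open internal node _1 (depth 2)
  pos 4: '(' -> open internal node _2 (depth 3)
  pos 8: ')' -> close internal node _2 (now at depth 2)
  pos 15: ')' -> close internal node _1 (now at depth 1)
  pos 17: '(' -> open internal node _3 (depth 2)
  pos 23: ')' -> close internal node _3 (now at depth 1)
  pos 24: ')' -> close internal node _0 (now at depth 0)
Total internal nodes: 4
BFS adjacency from root:
  _0: L _1 _3
  _1: _2 C J S
  _3: Z R G
  _2: W N

Answer: _0: L _1 _3
_1: _2 C J S
_3: Z R G
_2: W N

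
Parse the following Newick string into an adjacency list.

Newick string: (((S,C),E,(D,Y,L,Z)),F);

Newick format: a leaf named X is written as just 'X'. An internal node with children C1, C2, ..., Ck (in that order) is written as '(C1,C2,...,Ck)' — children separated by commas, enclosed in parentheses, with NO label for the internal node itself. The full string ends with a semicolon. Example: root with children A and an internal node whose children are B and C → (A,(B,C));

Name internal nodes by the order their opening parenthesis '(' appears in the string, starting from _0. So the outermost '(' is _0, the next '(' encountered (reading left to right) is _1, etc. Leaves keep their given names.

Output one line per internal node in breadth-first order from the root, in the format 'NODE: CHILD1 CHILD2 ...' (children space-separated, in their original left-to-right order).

Answer: _0: _1 F
_1: _2 E _3
_2: S C
_3: D Y L Z

Derivation:
Input: (((S,C),E,(D,Y,L,Z)),F);
Scanning left-to-right, naming '(' by encounter order:
  pos 0: '(' -> open internal node _0 (depth 1)
  pos 1: '(' -> open internal node _1 (depth 2)
  pos 2: '(' -> open internal node _2 (depth 3)
  pos 6: ')' -> close internal node _2 (now at depth 2)
  pos 10: '(' -> open internal node _3 (depth 3)
  pos 18: ')' -> close internal node _3 (now at depth 2)
  pos 19: ')' -> close internal node _1 (now at depth 1)
  pos 22: ')' -> close internal node _0 (now at depth 0)
Total internal nodes: 4
BFS adjacency from root:
  _0: _1 F
  _1: _2 E _3
  _2: S C
  _3: D Y L Z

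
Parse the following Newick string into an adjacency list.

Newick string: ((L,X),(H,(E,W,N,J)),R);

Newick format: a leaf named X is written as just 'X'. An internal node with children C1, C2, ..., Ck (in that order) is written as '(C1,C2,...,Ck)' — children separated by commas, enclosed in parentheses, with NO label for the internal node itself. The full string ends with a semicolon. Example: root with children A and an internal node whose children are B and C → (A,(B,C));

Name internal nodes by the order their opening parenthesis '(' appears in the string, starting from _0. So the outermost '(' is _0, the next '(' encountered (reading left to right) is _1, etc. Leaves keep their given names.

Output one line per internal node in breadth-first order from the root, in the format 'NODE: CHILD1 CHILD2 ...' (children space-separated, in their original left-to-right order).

Input: ((L,X),(H,(E,W,N,J)),R);
Scanning left-to-right, naming '(' by encounter order:
  pos 0: '(' -> open internal node _0 (depth 1)
  pos 1: '(' -> open internal node _1 (depth 2)
  pos 5: ')' -> close internal node _1 (now at depth 1)
  pos 7: '(' -> open internal node _2 (depth 2)
  pos 10: '(' -> open internal node _3 (depth 3)
  pos 18: ')' -> close internal node _3 (now at depth 2)
  pos 19: ')' -> close internal node _2 (now at depth 1)
  pos 22: ')' -> close internal node _0 (now at depth 0)
Total internal nodes: 4
BFS adjacency from root:
  _0: _1 _2 R
  _1: L X
  _2: H _3
  _3: E W N J

Answer: _0: _1 _2 R
_1: L X
_2: H _3
_3: E W N J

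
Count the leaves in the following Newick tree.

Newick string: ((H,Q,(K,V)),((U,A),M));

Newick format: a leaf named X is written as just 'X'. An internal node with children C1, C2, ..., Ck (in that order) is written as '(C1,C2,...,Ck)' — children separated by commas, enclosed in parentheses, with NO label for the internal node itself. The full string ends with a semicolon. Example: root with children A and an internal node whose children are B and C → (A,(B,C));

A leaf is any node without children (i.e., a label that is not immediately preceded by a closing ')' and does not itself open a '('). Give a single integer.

Answer: 7

Derivation:
Newick: ((H,Q,(K,V)),((U,A),M));
Scan left-to-right; a leaf is any maximal label run not followed by '(':
  pos 2: leaf 'H' → count = 1
  pos 4: leaf 'Q' → count = 2
  pos 7: leaf 'K' → count = 3
  pos 9: leaf 'V' → count = 4
  pos 15: leaf 'U' → count = 5
  pos 17: leaf 'A' → count = 6
  pos 20: leaf 'M' → count = 7
Total leaves: 7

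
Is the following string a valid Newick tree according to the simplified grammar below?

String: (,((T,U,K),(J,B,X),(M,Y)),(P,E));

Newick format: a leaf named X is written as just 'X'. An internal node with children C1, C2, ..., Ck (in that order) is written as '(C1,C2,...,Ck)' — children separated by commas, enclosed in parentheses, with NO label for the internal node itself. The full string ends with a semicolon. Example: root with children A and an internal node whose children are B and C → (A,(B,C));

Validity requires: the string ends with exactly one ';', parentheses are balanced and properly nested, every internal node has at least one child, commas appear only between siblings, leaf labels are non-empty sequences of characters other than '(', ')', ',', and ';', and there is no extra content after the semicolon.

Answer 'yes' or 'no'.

Answer: no

Derivation:
Input: (,((T,U,K),(J,B,X),(M,Y)),(P,E));
Paren balance: 6 '(' vs 6 ')' OK
Ends with single ';': True
Full parse: FAILS (empty leaf label at pos 1)
Valid: False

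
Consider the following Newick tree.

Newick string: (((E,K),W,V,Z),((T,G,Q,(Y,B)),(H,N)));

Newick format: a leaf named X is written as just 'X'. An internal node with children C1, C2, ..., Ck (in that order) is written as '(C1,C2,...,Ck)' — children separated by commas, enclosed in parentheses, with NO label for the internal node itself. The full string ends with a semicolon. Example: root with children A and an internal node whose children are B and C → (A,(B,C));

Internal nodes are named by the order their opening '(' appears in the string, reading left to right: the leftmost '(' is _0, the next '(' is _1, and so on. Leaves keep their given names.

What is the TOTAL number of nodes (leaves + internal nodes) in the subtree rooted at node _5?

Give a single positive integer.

Newick: (((E,K),W,V,Z),((T,G,Q,(Y,B)),(H,N)));
Locate _5: it is the '(' at position 23 (the 6th '(' reading left to right).
Query: subtree rooted at _5
_5: subtree_size = 1 + 2
  Y: subtree_size = 1 + 0
  B: subtree_size = 1 + 0
Total subtree size of _5: 3

Answer: 3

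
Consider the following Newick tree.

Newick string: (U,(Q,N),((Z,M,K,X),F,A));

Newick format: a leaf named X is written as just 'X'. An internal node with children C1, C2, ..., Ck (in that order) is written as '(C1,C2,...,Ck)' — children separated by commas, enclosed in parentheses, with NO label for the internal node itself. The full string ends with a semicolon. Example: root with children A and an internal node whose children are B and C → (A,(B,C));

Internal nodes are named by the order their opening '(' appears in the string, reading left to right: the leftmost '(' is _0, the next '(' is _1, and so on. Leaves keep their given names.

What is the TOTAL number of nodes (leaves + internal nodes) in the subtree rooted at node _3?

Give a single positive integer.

Answer: 5

Derivation:
Newick: (U,(Q,N),((Z,M,K,X),F,A));
Locate _3: it is the '(' at position 10 (the 4th '(' reading left to right).
Query: subtree rooted at _3
_3: subtree_size = 1 + 4
  Z: subtree_size = 1 + 0
  M: subtree_size = 1 + 0
  K: subtree_size = 1 + 0
  X: subtree_size = 1 + 0
Total subtree size of _3: 5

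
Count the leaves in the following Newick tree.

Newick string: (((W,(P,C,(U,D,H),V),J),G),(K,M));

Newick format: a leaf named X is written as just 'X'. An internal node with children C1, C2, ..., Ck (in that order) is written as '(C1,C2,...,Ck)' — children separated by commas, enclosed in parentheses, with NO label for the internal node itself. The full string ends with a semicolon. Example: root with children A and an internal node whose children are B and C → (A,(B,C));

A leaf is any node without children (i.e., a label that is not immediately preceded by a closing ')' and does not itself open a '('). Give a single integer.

Newick: (((W,(P,C,(U,D,H),V),J),G),(K,M));
Scan left-to-right; a leaf is any maximal label run not followed by '(':
  pos 3: leaf 'W' → count = 1
  pos 6: leaf 'P' → count = 2
  pos 8: leaf 'C' → count = 3
  pos 11: leaf 'U' → count = 4
  pos 13: leaf 'D' → count = 5
  pos 15: leaf 'H' → count = 6
  pos 18: leaf 'V' → count = 7
  pos 21: leaf 'J' → count = 8
  pos 24: leaf 'G' → count = 9
  pos 28: leaf 'K' → count = 10
  pos 30: leaf 'M' → count = 11
Total leaves: 11

Answer: 11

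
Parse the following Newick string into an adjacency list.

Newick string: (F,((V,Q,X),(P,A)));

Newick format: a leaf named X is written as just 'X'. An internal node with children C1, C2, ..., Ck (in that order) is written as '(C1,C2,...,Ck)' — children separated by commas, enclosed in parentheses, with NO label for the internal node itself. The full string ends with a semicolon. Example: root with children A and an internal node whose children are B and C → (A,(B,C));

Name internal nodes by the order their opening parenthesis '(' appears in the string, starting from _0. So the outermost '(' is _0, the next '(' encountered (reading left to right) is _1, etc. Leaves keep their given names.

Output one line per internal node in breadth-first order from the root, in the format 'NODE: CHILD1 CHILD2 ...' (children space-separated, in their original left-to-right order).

Answer: _0: F _1
_1: _2 _3
_2: V Q X
_3: P A

Derivation:
Input: (F,((V,Q,X),(P,A)));
Scanning left-to-right, naming '(' by encounter order:
  pos 0: '(' -> open internal node _0 (depth 1)
  pos 3: '(' -> open internal node _1 (depth 2)
  pos 4: '(' -> open internal node _2 (depth 3)
  pos 10: ')' -> close internal node _2 (now at depth 2)
  pos 12: '(' -> open internal node _3 (depth 3)
  pos 16: ')' -> close internal node _3 (now at depth 2)
  pos 17: ')' -> close internal node _1 (now at depth 1)
  pos 18: ')' -> close internal node _0 (now at depth 0)
Total internal nodes: 4
BFS adjacency from root:
  _0: F _1
  _1: _2 _3
  _2: V Q X
  _3: P A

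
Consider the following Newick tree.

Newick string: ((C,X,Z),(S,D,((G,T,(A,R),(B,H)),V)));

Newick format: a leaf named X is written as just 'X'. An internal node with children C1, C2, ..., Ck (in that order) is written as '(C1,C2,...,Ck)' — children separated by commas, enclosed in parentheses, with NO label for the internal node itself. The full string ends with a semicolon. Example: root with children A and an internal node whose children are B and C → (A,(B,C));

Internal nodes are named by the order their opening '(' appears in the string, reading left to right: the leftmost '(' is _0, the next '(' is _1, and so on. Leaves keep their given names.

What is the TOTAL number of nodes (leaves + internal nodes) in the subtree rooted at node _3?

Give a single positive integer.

Newick: ((C,X,Z),(S,D,((G,T,(A,R),(B,H)),V)));
Locate _3: it is the '(' at position 14 (the 4th '(' reading left to right).
Query: subtree rooted at _3
_3: subtree_size = 1 + 10
  _4: subtree_size = 1 + 8
    G: subtree_size = 1 + 0
    T: subtree_size = 1 + 0
    _5: subtree_size = 1 + 2
      A: subtree_size = 1 + 0
      R: subtree_size = 1 + 0
    _6: subtree_size = 1 + 2
      B: subtree_size = 1 + 0
      H: subtree_size = 1 + 0
  V: subtree_size = 1 + 0
Total subtree size of _3: 11

Answer: 11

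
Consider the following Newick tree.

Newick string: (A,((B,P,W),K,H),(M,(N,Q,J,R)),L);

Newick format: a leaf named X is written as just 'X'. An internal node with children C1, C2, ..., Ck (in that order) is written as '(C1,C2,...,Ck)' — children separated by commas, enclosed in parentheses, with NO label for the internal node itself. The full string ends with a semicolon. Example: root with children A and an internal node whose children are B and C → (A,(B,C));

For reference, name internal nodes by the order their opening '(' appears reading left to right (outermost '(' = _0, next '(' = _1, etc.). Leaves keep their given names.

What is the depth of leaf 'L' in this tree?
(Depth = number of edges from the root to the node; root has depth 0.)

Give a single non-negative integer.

Answer: 1

Derivation:
Newick: (A,((B,P,W),K,H),(M,(N,Q,J,R)),L);
Naming internals by '(' encounter order: outermost '(' = _0, next = _1, ...
Query node: L
Path from root: _0 -> L
Depth of L: 1 (number of edges from root)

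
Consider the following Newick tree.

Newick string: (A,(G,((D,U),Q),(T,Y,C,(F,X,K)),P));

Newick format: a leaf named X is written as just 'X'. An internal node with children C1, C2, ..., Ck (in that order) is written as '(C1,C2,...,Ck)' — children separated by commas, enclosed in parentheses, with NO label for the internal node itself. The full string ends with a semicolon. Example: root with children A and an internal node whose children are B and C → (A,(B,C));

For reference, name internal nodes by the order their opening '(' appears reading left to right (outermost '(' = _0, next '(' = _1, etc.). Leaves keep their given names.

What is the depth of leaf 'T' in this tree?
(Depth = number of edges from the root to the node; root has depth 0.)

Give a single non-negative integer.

Newick: (A,(G,((D,U),Q),(T,Y,C,(F,X,K)),P));
Naming internals by '(' encounter order: outermost '(' = _0, next = _1, ...
Query node: T
Path from root: _0 -> _1 -> _4 -> T
Depth of T: 3 (number of edges from root)

Answer: 3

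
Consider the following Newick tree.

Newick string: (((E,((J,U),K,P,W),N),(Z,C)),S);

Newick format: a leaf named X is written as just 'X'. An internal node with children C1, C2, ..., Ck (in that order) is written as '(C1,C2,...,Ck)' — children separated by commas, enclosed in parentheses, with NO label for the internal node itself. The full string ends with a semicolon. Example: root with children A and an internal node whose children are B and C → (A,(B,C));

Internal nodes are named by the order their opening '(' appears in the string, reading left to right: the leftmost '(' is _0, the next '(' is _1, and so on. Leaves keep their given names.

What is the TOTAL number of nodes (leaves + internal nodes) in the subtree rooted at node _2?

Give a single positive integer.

Newick: (((E,((J,U),K,P,W),N),(Z,C)),S);
Locate _2: it is the '(' at position 2 (the 3rd '(' reading left to right).
Query: subtree rooted at _2
_2: subtree_size = 1 + 9
  E: subtree_size = 1 + 0
  _3: subtree_size = 1 + 6
    _4: subtree_size = 1 + 2
      J: subtree_size = 1 + 0
      U: subtree_size = 1 + 0
    K: subtree_size = 1 + 0
    P: subtree_size = 1 + 0
    W: subtree_size = 1 + 0
  N: subtree_size = 1 + 0
Total subtree size of _2: 10

Answer: 10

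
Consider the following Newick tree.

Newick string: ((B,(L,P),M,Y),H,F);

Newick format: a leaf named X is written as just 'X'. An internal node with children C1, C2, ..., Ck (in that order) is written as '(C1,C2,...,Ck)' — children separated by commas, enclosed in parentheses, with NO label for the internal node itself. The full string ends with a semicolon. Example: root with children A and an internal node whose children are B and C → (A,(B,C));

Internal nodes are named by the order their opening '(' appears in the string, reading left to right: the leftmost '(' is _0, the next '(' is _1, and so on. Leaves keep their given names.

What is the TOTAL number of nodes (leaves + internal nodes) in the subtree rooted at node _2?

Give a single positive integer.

Newick: ((B,(L,P),M,Y),H,F);
Locate _2: it is the '(' at position 4 (the 3rd '(' reading left to right).
Query: subtree rooted at _2
_2: subtree_size = 1 + 2
  L: subtree_size = 1 + 0
  P: subtree_size = 1 + 0
Total subtree size of _2: 3

Answer: 3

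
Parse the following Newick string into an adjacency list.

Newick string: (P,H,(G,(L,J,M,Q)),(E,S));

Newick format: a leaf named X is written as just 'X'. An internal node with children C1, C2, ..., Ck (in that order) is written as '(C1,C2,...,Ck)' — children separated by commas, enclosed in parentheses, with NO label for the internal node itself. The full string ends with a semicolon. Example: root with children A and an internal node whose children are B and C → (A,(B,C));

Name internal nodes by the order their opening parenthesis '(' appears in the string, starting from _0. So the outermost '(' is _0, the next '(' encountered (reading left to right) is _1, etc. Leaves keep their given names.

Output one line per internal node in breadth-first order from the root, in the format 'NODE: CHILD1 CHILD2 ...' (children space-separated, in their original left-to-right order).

Input: (P,H,(G,(L,J,M,Q)),(E,S));
Scanning left-to-right, naming '(' by encounter order:
  pos 0: '(' -> open internal node _0 (depth 1)
  pos 5: '(' -> open internal node _1 (depth 2)
  pos 8: '(' -> open internal node _2 (depth 3)
  pos 16: ')' -> close internal node _2 (now at depth 2)
  pos 17: ')' -> close internal node _1 (now at depth 1)
  pos 19: '(' -> open internal node _3 (depth 2)
  pos 23: ')' -> close internal node _3 (now at depth 1)
  pos 24: ')' -> close internal node _0 (now at depth 0)
Total internal nodes: 4
BFS adjacency from root:
  _0: P H _1 _3
  _1: G _2
  _3: E S
  _2: L J M Q

Answer: _0: P H _1 _3
_1: G _2
_3: E S
_2: L J M Q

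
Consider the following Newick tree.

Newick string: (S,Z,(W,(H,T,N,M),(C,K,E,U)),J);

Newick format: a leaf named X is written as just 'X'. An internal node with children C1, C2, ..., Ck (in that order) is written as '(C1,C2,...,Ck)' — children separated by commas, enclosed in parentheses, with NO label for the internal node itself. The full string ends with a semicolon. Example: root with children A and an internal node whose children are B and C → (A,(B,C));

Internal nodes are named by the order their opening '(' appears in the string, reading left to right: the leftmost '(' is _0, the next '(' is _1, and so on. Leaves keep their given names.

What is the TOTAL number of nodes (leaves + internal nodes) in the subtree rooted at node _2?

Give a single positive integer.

Newick: (S,Z,(W,(H,T,N,M),(C,K,E,U)),J);
Locate _2: it is the '(' at position 8 (the 3rd '(' reading left to right).
Query: subtree rooted at _2
_2: subtree_size = 1 + 4
  H: subtree_size = 1 + 0
  T: subtree_size = 1 + 0
  N: subtree_size = 1 + 0
  M: subtree_size = 1 + 0
Total subtree size of _2: 5

Answer: 5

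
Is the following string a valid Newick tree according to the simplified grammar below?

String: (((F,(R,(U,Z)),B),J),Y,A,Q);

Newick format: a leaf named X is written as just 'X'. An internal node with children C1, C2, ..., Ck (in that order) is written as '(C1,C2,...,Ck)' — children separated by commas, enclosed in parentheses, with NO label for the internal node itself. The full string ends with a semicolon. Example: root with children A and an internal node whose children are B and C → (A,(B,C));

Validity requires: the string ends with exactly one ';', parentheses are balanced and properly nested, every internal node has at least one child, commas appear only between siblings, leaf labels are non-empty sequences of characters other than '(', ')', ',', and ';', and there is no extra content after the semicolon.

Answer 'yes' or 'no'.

Input: (((F,(R,(U,Z)),B),J),Y,A,Q);
Paren balance: 5 '(' vs 5 ')' OK
Ends with single ';': True
Full parse: OK
Valid: True

Answer: yes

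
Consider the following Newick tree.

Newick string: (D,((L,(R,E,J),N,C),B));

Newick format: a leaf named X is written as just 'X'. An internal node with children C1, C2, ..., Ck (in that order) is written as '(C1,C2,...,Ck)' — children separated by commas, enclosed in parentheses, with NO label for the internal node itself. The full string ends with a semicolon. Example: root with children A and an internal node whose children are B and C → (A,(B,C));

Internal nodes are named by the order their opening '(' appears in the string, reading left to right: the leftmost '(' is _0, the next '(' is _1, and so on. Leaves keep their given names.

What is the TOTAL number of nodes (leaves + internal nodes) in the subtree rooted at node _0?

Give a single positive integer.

Newick: (D,((L,(R,E,J),N,C),B));
Locate _0: it is the '(' at position 0 (the 1st '(' reading left to right).
Query: subtree rooted at _0
_0: subtree_size = 1 + 11
  D: subtree_size = 1 + 0
  _1: subtree_size = 1 + 9
    _2: subtree_size = 1 + 7
      L: subtree_size = 1 + 0
      _3: subtree_size = 1 + 3
        R: subtree_size = 1 + 0
        E: subtree_size = 1 + 0
        J: subtree_size = 1 + 0
      N: subtree_size = 1 + 0
      C: subtree_size = 1 + 0
    B: subtree_size = 1 + 0
Total subtree size of _0: 12

Answer: 12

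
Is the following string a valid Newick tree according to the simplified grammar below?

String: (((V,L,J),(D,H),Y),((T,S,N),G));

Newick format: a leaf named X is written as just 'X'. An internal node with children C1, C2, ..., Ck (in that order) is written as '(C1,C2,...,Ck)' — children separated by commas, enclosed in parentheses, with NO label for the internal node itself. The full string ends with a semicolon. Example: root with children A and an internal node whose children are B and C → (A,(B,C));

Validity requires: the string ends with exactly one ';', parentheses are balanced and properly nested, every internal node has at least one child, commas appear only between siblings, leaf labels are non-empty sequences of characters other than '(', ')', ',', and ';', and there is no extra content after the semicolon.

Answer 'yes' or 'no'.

Input: (((V,L,J),(D,H),Y),((T,S,N),G));
Paren balance: 6 '(' vs 6 ')' OK
Ends with single ';': True
Full parse: OK
Valid: True

Answer: yes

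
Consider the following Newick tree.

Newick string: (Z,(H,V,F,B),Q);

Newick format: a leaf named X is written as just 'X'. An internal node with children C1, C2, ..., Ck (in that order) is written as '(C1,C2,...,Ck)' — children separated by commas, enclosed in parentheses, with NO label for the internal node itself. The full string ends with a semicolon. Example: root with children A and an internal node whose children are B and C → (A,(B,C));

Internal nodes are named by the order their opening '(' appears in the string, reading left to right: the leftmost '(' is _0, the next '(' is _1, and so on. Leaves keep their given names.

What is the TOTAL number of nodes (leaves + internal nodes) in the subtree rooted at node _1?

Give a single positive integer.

Answer: 5

Derivation:
Newick: (Z,(H,V,F,B),Q);
Locate _1: it is the '(' at position 3 (the 2nd '(' reading left to right).
Query: subtree rooted at _1
_1: subtree_size = 1 + 4
  H: subtree_size = 1 + 0
  V: subtree_size = 1 + 0
  F: subtree_size = 1 + 0
  B: subtree_size = 1 + 0
Total subtree size of _1: 5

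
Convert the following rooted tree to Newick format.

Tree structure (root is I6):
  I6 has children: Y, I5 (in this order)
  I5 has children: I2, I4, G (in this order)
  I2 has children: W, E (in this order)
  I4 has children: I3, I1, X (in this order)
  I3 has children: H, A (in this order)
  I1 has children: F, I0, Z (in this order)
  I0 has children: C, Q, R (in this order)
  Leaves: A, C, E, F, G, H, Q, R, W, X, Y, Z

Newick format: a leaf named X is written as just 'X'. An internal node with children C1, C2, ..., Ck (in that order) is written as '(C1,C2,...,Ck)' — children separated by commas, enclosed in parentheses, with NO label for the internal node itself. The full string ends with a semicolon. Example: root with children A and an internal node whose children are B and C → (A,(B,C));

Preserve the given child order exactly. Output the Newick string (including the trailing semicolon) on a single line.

internal I6 with children ['Y', 'I5']
  leaf 'Y' → 'Y'
  internal I5 with children ['I2', 'I4', 'G']
    internal I2 with children ['W', 'E']
      leaf 'W' → 'W'
      leaf 'E' → 'E'
    → '(W,E)'
    internal I4 with children ['I3', 'I1', 'X']
      internal I3 with children ['H', 'A']
        leaf 'H' → 'H'
        leaf 'A' → 'A'
      → '(H,A)'
      internal I1 with children ['F', 'I0', 'Z']
        leaf 'F' → 'F'
        internal I0 with children ['C', 'Q', 'R']
          leaf 'C' → 'C'
          leaf 'Q' → 'Q'
          leaf 'R' → 'R'
        → '(C,Q,R)'
        leaf 'Z' → 'Z'
      → '(F,(C,Q,R),Z)'
      leaf 'X' → 'X'
    → '((H,A),(F,(C,Q,R),Z),X)'
    leaf 'G' → 'G'
  → '((W,E),((H,A),(F,(C,Q,R),Z),X),G)'
→ '(Y,((W,E),((H,A),(F,(C,Q,R),Z),X),G))'
Final: (Y,((W,E),((H,A),(F,(C,Q,R),Z),X),G));

Answer: (Y,((W,E),((H,A),(F,(C,Q,R),Z),X),G));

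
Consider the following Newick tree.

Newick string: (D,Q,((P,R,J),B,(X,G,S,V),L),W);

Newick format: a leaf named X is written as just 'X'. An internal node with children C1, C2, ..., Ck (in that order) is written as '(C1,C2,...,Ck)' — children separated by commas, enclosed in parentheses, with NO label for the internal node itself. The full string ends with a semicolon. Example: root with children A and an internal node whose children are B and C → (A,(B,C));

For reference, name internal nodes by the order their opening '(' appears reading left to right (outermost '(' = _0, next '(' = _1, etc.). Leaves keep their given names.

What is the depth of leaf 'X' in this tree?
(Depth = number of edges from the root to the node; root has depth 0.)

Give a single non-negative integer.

Newick: (D,Q,((P,R,J),B,(X,G,S,V),L),W);
Naming internals by '(' encounter order: outermost '(' = _0, next = _1, ...
Query node: X
Path from root: _0 -> _1 -> _3 -> X
Depth of X: 3 (number of edges from root)

Answer: 3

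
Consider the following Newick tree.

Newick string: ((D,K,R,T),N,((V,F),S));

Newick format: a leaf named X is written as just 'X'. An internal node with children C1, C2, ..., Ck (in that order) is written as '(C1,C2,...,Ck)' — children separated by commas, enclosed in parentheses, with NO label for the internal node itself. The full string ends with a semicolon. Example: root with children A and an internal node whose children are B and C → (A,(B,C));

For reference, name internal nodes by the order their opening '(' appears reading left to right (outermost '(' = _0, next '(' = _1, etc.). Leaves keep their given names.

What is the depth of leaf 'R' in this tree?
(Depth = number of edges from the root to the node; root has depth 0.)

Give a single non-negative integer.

Answer: 2

Derivation:
Newick: ((D,K,R,T),N,((V,F),S));
Naming internals by '(' encounter order: outermost '(' = _0, next = _1, ...
Query node: R
Path from root: _0 -> _1 -> R
Depth of R: 2 (number of edges from root)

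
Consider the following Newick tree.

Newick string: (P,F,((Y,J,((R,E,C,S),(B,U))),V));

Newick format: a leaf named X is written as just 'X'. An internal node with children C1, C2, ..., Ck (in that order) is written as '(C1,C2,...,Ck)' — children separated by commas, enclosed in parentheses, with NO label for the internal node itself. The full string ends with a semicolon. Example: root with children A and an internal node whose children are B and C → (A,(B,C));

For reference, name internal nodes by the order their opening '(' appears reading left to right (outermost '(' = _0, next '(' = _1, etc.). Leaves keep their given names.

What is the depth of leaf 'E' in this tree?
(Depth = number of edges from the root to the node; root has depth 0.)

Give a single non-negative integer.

Newick: (P,F,((Y,J,((R,E,C,S),(B,U))),V));
Naming internals by '(' encounter order: outermost '(' = _0, next = _1, ...
Query node: E
Path from root: _0 -> _1 -> _2 -> _3 -> _4 -> E
Depth of E: 5 (number of edges from root)

Answer: 5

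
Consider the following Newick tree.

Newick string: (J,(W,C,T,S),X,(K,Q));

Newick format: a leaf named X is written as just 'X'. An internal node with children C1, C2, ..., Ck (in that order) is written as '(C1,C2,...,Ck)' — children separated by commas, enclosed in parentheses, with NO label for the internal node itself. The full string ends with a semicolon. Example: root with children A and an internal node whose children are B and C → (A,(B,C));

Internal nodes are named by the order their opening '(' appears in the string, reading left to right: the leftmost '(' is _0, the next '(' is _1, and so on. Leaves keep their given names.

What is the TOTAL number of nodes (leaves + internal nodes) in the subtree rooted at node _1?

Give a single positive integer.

Newick: (J,(W,C,T,S),X,(K,Q));
Locate _1: it is the '(' at position 3 (the 2nd '(' reading left to right).
Query: subtree rooted at _1
_1: subtree_size = 1 + 4
  W: subtree_size = 1 + 0
  C: subtree_size = 1 + 0
  T: subtree_size = 1 + 0
  S: subtree_size = 1 + 0
Total subtree size of _1: 5

Answer: 5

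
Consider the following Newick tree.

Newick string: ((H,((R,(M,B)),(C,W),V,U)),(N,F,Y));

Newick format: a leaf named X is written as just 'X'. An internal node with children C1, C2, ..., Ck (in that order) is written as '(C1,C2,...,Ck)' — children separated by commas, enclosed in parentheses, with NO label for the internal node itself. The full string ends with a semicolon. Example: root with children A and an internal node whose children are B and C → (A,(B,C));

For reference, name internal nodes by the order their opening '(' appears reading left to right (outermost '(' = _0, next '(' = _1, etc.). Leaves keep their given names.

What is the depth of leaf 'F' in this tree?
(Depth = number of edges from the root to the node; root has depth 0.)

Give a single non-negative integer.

Answer: 2

Derivation:
Newick: ((H,((R,(M,B)),(C,W),V,U)),(N,F,Y));
Naming internals by '(' encounter order: outermost '(' = _0, next = _1, ...
Query node: F
Path from root: _0 -> _6 -> F
Depth of F: 2 (number of edges from root)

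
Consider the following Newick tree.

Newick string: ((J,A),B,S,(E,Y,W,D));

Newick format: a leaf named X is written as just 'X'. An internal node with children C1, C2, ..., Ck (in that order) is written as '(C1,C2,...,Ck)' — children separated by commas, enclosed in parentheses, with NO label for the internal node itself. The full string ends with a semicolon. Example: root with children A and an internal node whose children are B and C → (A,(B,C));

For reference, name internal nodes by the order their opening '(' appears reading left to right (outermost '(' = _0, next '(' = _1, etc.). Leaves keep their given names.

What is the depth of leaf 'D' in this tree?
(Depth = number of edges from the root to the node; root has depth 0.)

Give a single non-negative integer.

Answer: 2

Derivation:
Newick: ((J,A),B,S,(E,Y,W,D));
Naming internals by '(' encounter order: outermost '(' = _0, next = _1, ...
Query node: D
Path from root: _0 -> _2 -> D
Depth of D: 2 (number of edges from root)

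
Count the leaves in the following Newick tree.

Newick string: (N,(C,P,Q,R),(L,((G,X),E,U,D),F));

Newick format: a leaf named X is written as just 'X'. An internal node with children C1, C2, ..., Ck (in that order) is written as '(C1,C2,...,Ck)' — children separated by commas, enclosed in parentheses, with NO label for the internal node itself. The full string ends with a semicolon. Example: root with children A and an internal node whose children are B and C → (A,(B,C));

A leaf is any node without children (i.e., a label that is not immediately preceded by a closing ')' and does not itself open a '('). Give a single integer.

Answer: 12

Derivation:
Newick: (N,(C,P,Q,R),(L,((G,X),E,U,D),F));
Scan left-to-right; a leaf is any maximal label run not followed by '(':
  pos 1: leaf 'N' → count = 1
  pos 4: leaf 'C' → count = 2
  pos 6: leaf 'P' → count = 3
  pos 8: leaf 'Q' → count = 4
  pos 10: leaf 'R' → count = 5
  pos 14: leaf 'L' → count = 6
  pos 18: leaf 'G' → count = 7
  pos 20: leaf 'X' → count = 8
  pos 23: leaf 'E' → count = 9
  pos 25: leaf 'U' → count = 10
  pos 27: leaf 'D' → count = 11
  pos 30: leaf 'F' → count = 12
Total leaves: 12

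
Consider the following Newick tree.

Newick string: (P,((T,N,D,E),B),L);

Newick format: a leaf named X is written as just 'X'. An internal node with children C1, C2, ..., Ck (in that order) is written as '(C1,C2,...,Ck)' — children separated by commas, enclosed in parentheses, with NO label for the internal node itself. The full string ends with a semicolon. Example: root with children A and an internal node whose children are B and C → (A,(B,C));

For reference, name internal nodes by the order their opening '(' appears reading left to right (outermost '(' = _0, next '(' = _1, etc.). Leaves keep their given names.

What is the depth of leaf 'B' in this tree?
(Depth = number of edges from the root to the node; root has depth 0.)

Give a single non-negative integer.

Newick: (P,((T,N,D,E),B),L);
Naming internals by '(' encounter order: outermost '(' = _0, next = _1, ...
Query node: B
Path from root: _0 -> _1 -> B
Depth of B: 2 (number of edges from root)

Answer: 2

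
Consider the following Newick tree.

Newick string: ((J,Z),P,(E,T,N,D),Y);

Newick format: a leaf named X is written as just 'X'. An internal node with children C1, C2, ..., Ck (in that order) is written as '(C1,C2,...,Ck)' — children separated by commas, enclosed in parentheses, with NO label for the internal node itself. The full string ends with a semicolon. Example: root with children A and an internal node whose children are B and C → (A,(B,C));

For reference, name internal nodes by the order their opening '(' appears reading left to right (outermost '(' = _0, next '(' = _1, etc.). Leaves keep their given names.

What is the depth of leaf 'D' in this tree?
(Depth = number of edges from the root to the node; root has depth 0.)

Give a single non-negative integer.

Newick: ((J,Z),P,(E,T,N,D),Y);
Naming internals by '(' encounter order: outermost '(' = _0, next = _1, ...
Query node: D
Path from root: _0 -> _2 -> D
Depth of D: 2 (number of edges from root)

Answer: 2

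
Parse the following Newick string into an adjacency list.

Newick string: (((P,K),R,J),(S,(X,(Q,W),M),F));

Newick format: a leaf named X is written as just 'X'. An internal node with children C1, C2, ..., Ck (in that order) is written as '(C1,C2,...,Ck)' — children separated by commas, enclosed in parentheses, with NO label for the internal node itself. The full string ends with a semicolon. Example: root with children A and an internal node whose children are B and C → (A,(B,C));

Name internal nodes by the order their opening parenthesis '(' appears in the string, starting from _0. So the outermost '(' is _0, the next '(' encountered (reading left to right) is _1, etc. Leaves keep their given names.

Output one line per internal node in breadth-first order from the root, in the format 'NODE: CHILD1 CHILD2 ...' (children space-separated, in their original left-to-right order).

Answer: _0: _1 _3
_1: _2 R J
_3: S _4 F
_2: P K
_4: X _5 M
_5: Q W

Derivation:
Input: (((P,K),R,J),(S,(X,(Q,W),M),F));
Scanning left-to-right, naming '(' by encounter order:
  pos 0: '(' -> open internal node _0 (depth 1)
  pos 1: '(' -> open internal node _1 (depth 2)
  pos 2: '(' -> open internal node _2 (depth 3)
  pos 6: ')' -> close internal node _2 (now at depth 2)
  pos 11: ')' -> close internal node _1 (now at depth 1)
  pos 13: '(' -> open internal node _3 (depth 2)
  pos 16: '(' -> open internal node _4 (depth 3)
  pos 19: '(' -> open internal node _5 (depth 4)
  pos 23: ')' -> close internal node _5 (now at depth 3)
  pos 26: ')' -> close internal node _4 (now at depth 2)
  pos 29: ')' -> close internal node _3 (now at depth 1)
  pos 30: ')' -> close internal node _0 (now at depth 0)
Total internal nodes: 6
BFS adjacency from root:
  _0: _1 _3
  _1: _2 R J
  _3: S _4 F
  _2: P K
  _4: X _5 M
  _5: Q W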